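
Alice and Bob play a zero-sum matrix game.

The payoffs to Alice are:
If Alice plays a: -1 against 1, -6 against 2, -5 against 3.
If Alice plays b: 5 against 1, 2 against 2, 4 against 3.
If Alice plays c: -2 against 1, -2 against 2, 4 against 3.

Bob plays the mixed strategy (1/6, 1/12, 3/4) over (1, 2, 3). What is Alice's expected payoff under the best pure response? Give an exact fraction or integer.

4

a: (-1)·(1/6) + (-6)·(1/12) + (-5)·(3/4) = -53/12.
b: (5)·(1/6) + (2)·(1/12) + (4)·(3/4) = 4.
c: (-2)·(1/6) + (-2)·(1/12) + (4)·(3/4) = 5/2.
The best pure response is b with expected payoff 4.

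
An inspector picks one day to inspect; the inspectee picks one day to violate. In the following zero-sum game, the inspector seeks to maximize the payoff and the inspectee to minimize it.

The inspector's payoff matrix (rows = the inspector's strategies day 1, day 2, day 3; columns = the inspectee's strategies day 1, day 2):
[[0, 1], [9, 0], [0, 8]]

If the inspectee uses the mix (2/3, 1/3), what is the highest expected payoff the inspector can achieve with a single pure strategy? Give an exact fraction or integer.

6

day 1: (0)·(2/3) + (1)·(1/3) = 1/3.
day 2: (9)·(2/3) + (0)·(1/3) = 6.
day 3: (0)·(2/3) + (8)·(1/3) = 8/3.
The best pure response is day 2 with expected payoff 6.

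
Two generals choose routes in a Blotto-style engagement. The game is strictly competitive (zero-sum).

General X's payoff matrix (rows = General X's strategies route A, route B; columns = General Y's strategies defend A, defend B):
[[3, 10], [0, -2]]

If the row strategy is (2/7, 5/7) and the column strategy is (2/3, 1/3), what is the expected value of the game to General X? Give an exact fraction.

Against (2/3, 1/3), each row's expected payoff is route A: 16/3; route B: -2/3.
Taking the (2/7, 5/7)-weighted average: (2/7)·(16/3) + (5/7)·(-2/3) = 22/21.

22/21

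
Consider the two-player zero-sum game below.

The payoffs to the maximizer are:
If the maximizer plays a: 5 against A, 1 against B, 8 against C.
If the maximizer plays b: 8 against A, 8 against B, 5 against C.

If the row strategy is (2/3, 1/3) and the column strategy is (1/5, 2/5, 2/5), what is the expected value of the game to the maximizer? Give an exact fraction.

Against (1/5, 2/5, 2/5), each row's expected payoff is a: 23/5; b: 34/5.
Taking the (2/3, 1/3)-weighted average: (2/3)·(23/5) + (1/3)·(34/5) = 16/3.

16/3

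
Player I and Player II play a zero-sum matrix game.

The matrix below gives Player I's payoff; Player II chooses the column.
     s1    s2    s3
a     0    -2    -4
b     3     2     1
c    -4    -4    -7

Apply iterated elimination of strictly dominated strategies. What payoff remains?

1

Row a is strictly dominated by row b (3>0, 2>-2, 1>-4); eliminate a.
Row c is strictly dominated by row b (3>-4, 2>-4, 1>-7); eliminate c.
Column s1 is strictly dominated by s2 for Player II (2<3); eliminate s1.
Column s2 is strictly dominated by s3 for Player II (1<2); eliminate s2.
Only (b, s3) remains, with payoff 1.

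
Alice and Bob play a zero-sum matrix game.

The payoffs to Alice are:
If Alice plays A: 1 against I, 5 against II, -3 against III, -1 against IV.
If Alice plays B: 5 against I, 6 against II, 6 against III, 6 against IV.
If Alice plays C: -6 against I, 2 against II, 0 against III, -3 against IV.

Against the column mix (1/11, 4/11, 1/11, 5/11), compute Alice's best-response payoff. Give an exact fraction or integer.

65/11

A: (1)·(1/11) + (5)·(4/11) + (-3)·(1/11) + (-1)·(5/11) = 13/11.
B: (5)·(1/11) + (6)·(4/11) + (6)·(1/11) + (6)·(5/11) = 65/11.
C: (-6)·(1/11) + (2)·(4/11) + (0)·(1/11) + (-3)·(5/11) = -13/11.
The best pure response is B with expected payoff 65/11.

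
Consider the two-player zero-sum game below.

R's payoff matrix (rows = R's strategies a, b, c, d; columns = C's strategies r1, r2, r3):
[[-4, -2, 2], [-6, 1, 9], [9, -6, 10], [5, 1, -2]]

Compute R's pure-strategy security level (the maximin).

-2

The worst-case payoff for each row is a: -4, b: -6, c: -6, d: -2.
The best of these is -2.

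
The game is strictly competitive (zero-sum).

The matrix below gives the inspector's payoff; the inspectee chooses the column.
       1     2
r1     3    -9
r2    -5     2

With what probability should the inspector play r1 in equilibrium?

7/19

Row minima are -9 and -5, so the inspector's maximin is -5; column maxima are 3 and 2, so the inspectee's minimax is 2. These differ, so the equilibrium is in mixed strategies.
Let the inspector play r1 with probability p. The inspectee is indifferent when 3p − 5(1−p) = −9p + 2(1−p), giving p = 7/19.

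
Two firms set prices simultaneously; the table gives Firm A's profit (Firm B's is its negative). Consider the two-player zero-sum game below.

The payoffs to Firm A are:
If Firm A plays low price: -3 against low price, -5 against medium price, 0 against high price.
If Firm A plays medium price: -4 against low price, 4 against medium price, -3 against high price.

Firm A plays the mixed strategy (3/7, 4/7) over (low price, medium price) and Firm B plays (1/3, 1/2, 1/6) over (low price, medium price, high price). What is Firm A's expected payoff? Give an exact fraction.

Against (1/3, 1/2, 1/6), each row's expected payoff is low price: -7/2; medium price: 1/6.
Taking the (3/7, 4/7)-weighted average: (3/7)·(-7/2) + (4/7)·(1/6) = -59/42.

-59/42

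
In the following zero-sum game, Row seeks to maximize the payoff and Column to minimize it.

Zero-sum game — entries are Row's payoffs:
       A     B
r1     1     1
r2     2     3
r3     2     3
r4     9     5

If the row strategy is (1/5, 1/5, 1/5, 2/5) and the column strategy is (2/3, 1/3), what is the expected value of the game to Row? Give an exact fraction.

Against (2/3, 1/3), each row's expected payoff is r1: 1; r2: 7/3; r3: 7/3; r4: 23/3.
Taking the (1/5, 1/5, 1/5, 2/5)-weighted average: (1/5)·(1) + (1/5)·(7/3) + (1/5)·(7/3) + (2/5)·(23/3) = 21/5.

21/5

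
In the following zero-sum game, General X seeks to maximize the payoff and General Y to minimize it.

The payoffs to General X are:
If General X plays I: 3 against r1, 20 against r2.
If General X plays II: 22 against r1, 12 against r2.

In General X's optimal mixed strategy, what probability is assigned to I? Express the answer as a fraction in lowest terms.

10/27

Row minima are 3 and 12, so General X's maximin is 12; column maxima are 22 and 20, so General Y's minimax is 20. These differ, so the equilibrium is in mixed strategies.
Let General X play I with probability p. General Y is indifferent when 3p + 22(1−p) = 20p + 12(1−p), giving p = 10/27.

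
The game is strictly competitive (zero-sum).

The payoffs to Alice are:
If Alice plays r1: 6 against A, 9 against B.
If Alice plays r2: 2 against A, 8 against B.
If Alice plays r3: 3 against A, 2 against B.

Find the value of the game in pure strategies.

Row minima: 6, 2, 2 → Alice's maximin is 6.
Column maxima: 6, 9 → Bob's minimax is 6.
They coincide at (r1, A), so the value is 6.

6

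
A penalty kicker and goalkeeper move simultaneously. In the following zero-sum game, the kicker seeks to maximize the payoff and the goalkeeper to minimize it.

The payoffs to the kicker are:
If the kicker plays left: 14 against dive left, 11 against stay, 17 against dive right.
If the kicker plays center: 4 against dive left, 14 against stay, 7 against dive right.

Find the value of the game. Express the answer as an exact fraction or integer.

152/13

Column dive right is strictly dominated by dive left for the goalkeeper (it gives the kicker more in every row).
The remaining 2×2 game on (left, center) × (dive left, stay) has no saddle point. Let the kicker play left with probability p; indifference gives 14p + 4(1−p) = 11p + 14(1−p), so p = 10/13.
Similarly the goalkeeper's optimal q on dive left is 3/13, and the value is 14·(3/13) + (11)·(10/13) = 152/13.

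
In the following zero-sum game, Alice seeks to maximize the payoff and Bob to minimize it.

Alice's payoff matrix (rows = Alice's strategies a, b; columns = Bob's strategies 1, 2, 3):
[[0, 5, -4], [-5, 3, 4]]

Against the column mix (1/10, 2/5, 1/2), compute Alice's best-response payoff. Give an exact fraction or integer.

a: (0)·(1/10) + (5)·(2/5) + (-4)·(1/2) = 0.
b: (-5)·(1/10) + (3)·(2/5) + (4)·(1/2) = 27/10.
The best pure response is b with expected payoff 27/10.

27/10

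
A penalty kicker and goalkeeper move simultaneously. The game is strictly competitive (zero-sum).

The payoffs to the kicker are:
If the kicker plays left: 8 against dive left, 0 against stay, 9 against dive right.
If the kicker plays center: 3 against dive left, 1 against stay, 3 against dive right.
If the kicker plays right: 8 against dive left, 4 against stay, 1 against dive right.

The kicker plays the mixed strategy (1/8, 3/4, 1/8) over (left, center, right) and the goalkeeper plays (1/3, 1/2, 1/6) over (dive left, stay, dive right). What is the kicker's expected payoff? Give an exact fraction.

21/8

Against (1/3, 1/2, 1/6), each row's expected payoff is left: 25/6; center: 2; right: 29/6.
Taking the (1/8, 3/4, 1/8)-weighted average: (1/8)·(25/6) + (3/4)·(2) + (1/8)·(29/6) = 21/8.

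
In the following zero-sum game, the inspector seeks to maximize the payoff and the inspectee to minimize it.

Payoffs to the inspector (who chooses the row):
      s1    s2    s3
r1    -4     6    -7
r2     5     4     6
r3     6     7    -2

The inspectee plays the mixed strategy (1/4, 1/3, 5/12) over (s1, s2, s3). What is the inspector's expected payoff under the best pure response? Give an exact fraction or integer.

61/12

r1: (-4)·(1/4) + (6)·(1/3) + (-7)·(5/12) = -23/12.
r2: (5)·(1/4) + (4)·(1/3) + (6)·(5/12) = 61/12.
r3: (6)·(1/4) + (7)·(1/3) + (-2)·(5/12) = 3.
The best pure response is r2 with expected payoff 61/12.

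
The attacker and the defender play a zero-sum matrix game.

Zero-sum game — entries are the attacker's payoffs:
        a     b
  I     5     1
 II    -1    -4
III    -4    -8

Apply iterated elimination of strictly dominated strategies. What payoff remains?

Row III is strictly dominated by row I (5>-4, 1>-8); eliminate III.
Column a is strictly dominated by b for the defender (1<5, -4<-1); eliminate a.
Row II is strictly dominated by row I (1>-4); eliminate II.
Only (I, b) remains, with payoff 1.

1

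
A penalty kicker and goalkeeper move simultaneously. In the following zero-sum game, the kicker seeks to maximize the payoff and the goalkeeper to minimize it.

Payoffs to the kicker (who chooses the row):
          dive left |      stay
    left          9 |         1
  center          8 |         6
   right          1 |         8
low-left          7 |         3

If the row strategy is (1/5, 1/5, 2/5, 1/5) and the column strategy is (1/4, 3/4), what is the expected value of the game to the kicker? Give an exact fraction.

26/5

Against (1/4, 3/4), each row's expected payoff is left: 3; center: 13/2; right: 25/4; low-left: 4.
Taking the (1/5, 1/5, 2/5, 1/5)-weighted average: (1/5)·(3) + (1/5)·(13/2) + (2/5)·(25/4) + (1/5)·(4) = 26/5.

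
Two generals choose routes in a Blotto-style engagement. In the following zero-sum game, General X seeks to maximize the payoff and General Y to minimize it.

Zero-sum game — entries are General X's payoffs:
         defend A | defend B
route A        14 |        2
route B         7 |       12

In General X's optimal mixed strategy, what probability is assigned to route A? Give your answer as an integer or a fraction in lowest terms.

Row minima are 2 and 7, so General X's maximin is 7; column maxima are 14 and 12, so General Y's minimax is 12. These differ, so the equilibrium is in mixed strategies.
Let General X play route A with probability p. General Y is indifferent when 14p + 7(1−p) = 2p + 12(1−p), giving p = 5/17.

5/17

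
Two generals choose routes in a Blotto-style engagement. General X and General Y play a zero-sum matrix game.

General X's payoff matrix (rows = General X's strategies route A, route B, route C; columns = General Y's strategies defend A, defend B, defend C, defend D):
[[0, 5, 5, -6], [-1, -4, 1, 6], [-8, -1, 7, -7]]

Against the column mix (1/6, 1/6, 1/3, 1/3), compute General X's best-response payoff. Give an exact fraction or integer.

3/2

route A: (0)·(1/6) + (5)·(1/6) + (5)·(1/3) + (-6)·(1/3) = 1/2.
route B: (-1)·(1/6) + (-4)·(1/6) + (1)·(1/3) + (6)·(1/3) = 3/2.
route C: (-8)·(1/6) + (-1)·(1/6) + (7)·(1/3) + (-7)·(1/3) = -3/2.
The best pure response is route B with expected payoff 3/2.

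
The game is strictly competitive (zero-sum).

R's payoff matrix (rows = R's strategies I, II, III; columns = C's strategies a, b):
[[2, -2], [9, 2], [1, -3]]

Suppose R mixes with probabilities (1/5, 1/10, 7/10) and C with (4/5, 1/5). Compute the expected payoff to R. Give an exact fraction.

57/50

Against (4/5, 1/5), each row's expected payoff is I: 6/5; II: 38/5; III: 1/5.
Taking the (1/5, 1/10, 7/10)-weighted average: (1/5)·(6/5) + (1/10)·(38/5) + (7/10)·(1/5) = 57/50.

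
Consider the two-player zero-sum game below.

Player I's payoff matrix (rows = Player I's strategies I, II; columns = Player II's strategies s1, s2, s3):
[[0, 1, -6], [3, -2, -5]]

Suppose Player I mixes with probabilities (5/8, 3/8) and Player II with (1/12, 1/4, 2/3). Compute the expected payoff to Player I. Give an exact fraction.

-59/16

Against (1/12, 1/4, 2/3), each row's expected payoff is I: -15/4; II: -43/12.
Taking the (5/8, 3/8)-weighted average: (5/8)·(-15/4) + (3/8)·(-43/12) = -59/16.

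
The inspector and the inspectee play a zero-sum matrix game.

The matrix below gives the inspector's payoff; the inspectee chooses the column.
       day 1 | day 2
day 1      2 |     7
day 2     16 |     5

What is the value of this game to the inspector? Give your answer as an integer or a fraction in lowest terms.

Row minima are 2 and 5, so the inspector's maximin is 5; column maxima are 16 and 7, so the inspectee's minimax is 7. These differ, so the equilibrium is in mixed strategies.
Let the inspector play day 1 with probability p. The inspectee is indifferent when 2p + 16(1−p) = 7p + 5(1−p), giving p = 11/16.
Let the inspectee play day 1 with probability q. The inspector is indifferent when 2q + 7(1−q) = 16q + 5(1−q), giving q = 1/8.
The value is 2·(1/8) + (7)·(7/8) = 51/8.

51/8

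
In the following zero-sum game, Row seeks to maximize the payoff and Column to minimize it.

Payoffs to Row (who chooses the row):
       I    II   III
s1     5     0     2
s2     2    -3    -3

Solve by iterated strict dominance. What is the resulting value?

Column I is strictly dominated by II for Column (0<5, -3<2); eliminate I.
Row s2 is strictly dominated by row s1 (0>-3, 2>-3); eliminate s2.
Column III is strictly dominated by II for Column (0<2); eliminate III.
Only (s1, II) remains, with payoff 0.

0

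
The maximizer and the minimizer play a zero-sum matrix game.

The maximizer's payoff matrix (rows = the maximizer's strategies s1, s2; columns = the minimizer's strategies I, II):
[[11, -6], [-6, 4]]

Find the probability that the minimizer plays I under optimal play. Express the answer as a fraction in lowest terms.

Row minima are -6 and -6, so the maximizer's maximin is -6; column maxima are 11 and 4, so the minimizer's minimax is 4. These differ, so the equilibrium is in mixed strategies.
Let the minimizer play I with probability q. The maximizer is indifferent when 11q − 6(1−q) = −6q + 4(1−q), giving q = 10/27.

10/27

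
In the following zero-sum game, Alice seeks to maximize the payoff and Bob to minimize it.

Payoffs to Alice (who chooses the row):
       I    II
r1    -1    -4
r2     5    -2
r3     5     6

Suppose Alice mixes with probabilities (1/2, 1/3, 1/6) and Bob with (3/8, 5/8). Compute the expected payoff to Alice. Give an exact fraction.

-7/24

Against (3/8, 5/8), each row's expected payoff is r1: -23/8; r2: 5/8; r3: 45/8.
Taking the (1/2, 1/3, 1/6)-weighted average: (1/2)·(-23/8) + (1/3)·(5/8) + (1/6)·(45/8) = -7/24.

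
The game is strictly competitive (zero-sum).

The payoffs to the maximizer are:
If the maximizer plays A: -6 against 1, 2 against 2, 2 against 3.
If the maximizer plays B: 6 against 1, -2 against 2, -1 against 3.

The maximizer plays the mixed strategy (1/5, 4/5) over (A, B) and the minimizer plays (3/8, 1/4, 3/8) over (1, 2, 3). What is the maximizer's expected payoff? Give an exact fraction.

9/10

Against (3/8, 1/4, 3/8), each row's expected payoff is A: -1; B: 11/8.
Taking the (1/5, 4/5)-weighted average: (1/5)·(-1) + (4/5)·(11/8) = 9/10.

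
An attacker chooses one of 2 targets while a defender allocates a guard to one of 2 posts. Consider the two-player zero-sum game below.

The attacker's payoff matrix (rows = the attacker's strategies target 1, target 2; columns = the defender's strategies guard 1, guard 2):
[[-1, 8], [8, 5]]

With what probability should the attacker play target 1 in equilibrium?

Row minima are -1 and 5, so the attacker's maximin is 5; column maxima are 8 and 8, so the defender's minimax is 8. These differ, so the equilibrium is in mixed strategies.
Let the attacker play target 1 with probability p. The defender is indifferent when −p + 8(1−p) = 8p + 5(1−p), giving p = 1/4.

1/4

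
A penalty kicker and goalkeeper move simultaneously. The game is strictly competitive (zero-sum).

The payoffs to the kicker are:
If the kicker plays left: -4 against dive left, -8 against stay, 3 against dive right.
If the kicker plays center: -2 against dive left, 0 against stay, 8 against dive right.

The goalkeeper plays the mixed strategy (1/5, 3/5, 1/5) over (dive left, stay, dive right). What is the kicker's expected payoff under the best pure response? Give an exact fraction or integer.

left: (-4)·(1/5) + (-8)·(3/5) + (3)·(1/5) = -5.
center: (-2)·(1/5) + (0)·(3/5) + (8)·(1/5) = 6/5.
The best pure response is center with expected payoff 6/5.

6/5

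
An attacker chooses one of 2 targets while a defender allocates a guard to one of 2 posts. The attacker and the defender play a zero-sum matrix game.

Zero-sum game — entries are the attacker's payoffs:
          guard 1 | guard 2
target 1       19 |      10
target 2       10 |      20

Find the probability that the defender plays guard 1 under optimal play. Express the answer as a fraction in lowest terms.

Row minima are 10 and 10, so the attacker's maximin is 10; column maxima are 19 and 20, so the defender's minimax is 19. These differ, so the equilibrium is in mixed strategies.
Let the defender play guard 1 with probability q. The attacker is indifferent when 19q + 10(1−q) = 10q + 20(1−q), giving q = 10/19.

10/19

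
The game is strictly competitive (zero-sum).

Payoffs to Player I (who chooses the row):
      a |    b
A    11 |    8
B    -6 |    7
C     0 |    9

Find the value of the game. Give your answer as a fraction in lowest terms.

Row B is strictly dominated by row C, so Player I never plays it.
The remaining 2×2 game on (A, C) × (a, b) has no saddle point. Let Player I play A with probability p; indifference gives 11p = 8p + 9(1−p), so p = 3/4.
Similarly Player II's optimal q on a is 1/12, and the value is 11·(1/12) + (8)·(11/12) = 33/4.

33/4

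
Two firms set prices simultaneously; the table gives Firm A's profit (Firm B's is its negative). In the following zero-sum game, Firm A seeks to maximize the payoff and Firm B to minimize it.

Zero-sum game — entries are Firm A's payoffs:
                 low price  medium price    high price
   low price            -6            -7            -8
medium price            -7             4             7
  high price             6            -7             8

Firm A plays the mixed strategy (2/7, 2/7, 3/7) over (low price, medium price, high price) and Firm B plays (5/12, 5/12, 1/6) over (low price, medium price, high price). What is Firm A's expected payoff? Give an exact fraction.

Against (5/12, 5/12, 1/6), each row's expected payoff is low price: -27/4; medium price: -1/12; high price: 11/12.
Taking the (2/7, 2/7, 3/7)-weighted average: (2/7)·(-27/4) + (2/7)·(-1/12) + (3/7)·(11/12) = -131/84.

-131/84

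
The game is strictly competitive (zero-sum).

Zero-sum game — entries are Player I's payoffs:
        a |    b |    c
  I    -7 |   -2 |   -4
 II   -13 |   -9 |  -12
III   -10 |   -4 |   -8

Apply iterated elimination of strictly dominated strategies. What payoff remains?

Column b is strictly dominated by a for Player II (-7<-2, -13<-9, -10<-4); eliminate b.
Column c is strictly dominated by a for Player II (-7<-4, -13<-12, -10<-8); eliminate c.
Row III is strictly dominated by row I (-7>-10); eliminate III.
Row II is strictly dominated by row I (-7>-13); eliminate II.
Only (I, a) remains, with payoff -7.

-7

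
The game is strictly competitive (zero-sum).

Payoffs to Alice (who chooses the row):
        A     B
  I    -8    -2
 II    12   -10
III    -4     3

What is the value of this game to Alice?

Row I is strictly dominated by row III, so Alice never plays it.
The remaining 2×2 game on (II, III) × (A, B) has no saddle point. Let Alice play II with probability p; indifference gives 12p − 4(1−p) = −10p + 3(1−p), so p = 7/29.
Similarly Bob's optimal q on A is 13/29, and the value is 12·(13/29) + (-10)·(16/29) = -4/29.

-4/29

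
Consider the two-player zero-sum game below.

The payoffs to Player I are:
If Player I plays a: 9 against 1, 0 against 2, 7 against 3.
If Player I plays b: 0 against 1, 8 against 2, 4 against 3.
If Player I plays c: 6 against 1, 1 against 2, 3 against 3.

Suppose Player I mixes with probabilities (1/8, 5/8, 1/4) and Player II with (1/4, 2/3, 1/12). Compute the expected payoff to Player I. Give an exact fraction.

9/2

Against (1/4, 2/3, 1/12), each row's expected payoff is a: 17/6; b: 17/3; c: 29/12.
Taking the (1/8, 5/8, 1/4)-weighted average: (1/8)·(17/6) + (5/8)·(17/3) + (1/4)·(29/12) = 9/2.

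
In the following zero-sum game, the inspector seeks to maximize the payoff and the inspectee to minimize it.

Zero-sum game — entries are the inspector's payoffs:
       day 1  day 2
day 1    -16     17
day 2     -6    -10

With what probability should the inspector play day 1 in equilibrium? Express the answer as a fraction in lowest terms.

4/37

Row minima are -16 and -10, so the inspector's maximin is -10; column maxima are -6 and 17, so the inspectee's minimax is -6. These differ, so the equilibrium is in mixed strategies.
Let the inspector play day 1 with probability p. The inspectee is indifferent when −16p − 6(1−p) = 17p − 10(1−p), giving p = 4/37.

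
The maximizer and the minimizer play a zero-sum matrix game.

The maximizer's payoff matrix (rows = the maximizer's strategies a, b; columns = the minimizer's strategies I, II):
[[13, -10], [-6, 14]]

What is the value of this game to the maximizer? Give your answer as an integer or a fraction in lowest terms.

122/43

Row minima are -10 and -6, so the maximizer's maximin is -6; column maxima are 13 and 14, so the minimizer's minimax is 13. These differ, so the equilibrium is in mixed strategies.
Let the maximizer play a with probability p. The minimizer is indifferent when 13p − 6(1−p) = −10p + 14(1−p), giving p = 20/43.
Let the minimizer play I with probability q. The maximizer is indifferent when 13q − 10(1−q) = −6q + 14(1−q), giving q = 24/43.
The value is 13·(24/43) + (-10)·(19/43) = 122/43.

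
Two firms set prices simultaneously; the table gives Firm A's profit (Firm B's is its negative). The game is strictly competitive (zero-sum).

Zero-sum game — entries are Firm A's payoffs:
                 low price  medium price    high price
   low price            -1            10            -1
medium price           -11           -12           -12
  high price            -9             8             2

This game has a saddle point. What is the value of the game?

-1

Row minima: -1, -12, -9 → Firm A's maximin is -1.
Column maxima: -1, 10, 2 → Firm B's minimax is -1.
They coincide at (low price, low price), so the value is -1.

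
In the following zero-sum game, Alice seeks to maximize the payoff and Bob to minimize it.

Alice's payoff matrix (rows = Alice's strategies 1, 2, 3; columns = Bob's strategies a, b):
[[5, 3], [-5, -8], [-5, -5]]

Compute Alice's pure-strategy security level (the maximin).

3

The worst-case payoff for each row is 1: 3, 2: -8, 3: -5.
The best of these is 3.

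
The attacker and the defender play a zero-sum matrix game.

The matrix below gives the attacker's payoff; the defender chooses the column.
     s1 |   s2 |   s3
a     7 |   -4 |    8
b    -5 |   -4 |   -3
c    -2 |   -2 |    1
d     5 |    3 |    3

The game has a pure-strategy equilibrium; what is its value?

Row minima: -4, -5, -2, 3 → the attacker's maximin is 3.
Column maxima: 7, 3, 8 → the defender's minimax is 3.
They coincide at (d, s2), so the value is 3.

3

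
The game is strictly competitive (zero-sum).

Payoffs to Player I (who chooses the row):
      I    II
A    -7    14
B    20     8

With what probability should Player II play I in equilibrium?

Row minima are -7 and 8, so Player I's maximin is 8; column maxima are 20 and 14, so Player II's minimax is 14. These differ, so the equilibrium is in mixed strategies.
Let Player II play I with probability q. Player I is indifferent when −7q + 14(1−q) = 20q + 8(1−q), giving q = 2/11.

2/11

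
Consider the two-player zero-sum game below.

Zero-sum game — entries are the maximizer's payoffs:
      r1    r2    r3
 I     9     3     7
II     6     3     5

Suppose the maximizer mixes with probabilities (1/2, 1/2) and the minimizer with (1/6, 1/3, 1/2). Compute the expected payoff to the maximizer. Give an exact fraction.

Against (1/6, 1/3, 1/2), each row's expected payoff is I: 6; II: 9/2.
Taking the (1/2, 1/2)-weighted average: (1/2)·(6) + (1/2)·(9/2) = 21/4.

21/4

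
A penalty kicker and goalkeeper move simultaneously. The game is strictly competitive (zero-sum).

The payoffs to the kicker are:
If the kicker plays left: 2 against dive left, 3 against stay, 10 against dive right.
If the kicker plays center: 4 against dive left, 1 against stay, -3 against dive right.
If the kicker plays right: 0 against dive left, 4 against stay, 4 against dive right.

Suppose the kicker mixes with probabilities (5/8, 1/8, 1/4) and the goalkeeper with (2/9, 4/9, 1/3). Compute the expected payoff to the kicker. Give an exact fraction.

289/72

Against (2/9, 4/9, 1/3), each row's expected payoff is left: 46/9; center: 1/3; right: 28/9.
Taking the (5/8, 1/8, 1/4)-weighted average: (5/8)·(46/9) + (1/8)·(1/3) + (1/4)·(28/9) = 289/72.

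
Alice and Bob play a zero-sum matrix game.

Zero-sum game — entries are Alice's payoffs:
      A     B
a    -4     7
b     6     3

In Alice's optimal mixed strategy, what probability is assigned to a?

Row minima are -4 and 3, so Alice's maximin is 3; column maxima are 6 and 7, so Bob's minimax is 6. These differ, so the equilibrium is in mixed strategies.
Let Alice play a with probability p. Bob is indifferent when −4p + 6(1−p) = 7p + 3(1−p), giving p = 3/14.

3/14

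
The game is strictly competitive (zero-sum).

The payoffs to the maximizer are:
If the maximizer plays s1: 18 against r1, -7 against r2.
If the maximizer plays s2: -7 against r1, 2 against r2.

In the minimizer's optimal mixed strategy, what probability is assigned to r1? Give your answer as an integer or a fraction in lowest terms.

9/34

Row minima are -7 and -7, so the maximizer's maximin is -7; column maxima are 18 and 2, so the minimizer's minimax is 2. These differ, so the equilibrium is in mixed strategies.
Let the minimizer play r1 with probability q. The maximizer is indifferent when 18q − 7(1−q) = −7q + 2(1−q), giving q = 9/34.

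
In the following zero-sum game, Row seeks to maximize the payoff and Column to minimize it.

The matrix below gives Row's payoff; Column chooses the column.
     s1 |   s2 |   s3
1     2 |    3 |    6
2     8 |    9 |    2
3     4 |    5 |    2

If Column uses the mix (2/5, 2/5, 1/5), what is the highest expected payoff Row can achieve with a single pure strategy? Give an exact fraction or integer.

36/5

1: (2)·(2/5) + (3)·(2/5) + (6)·(1/5) = 16/5.
2: (8)·(2/5) + (9)·(2/5) + (2)·(1/5) = 36/5.
3: (4)·(2/5) + (5)·(2/5) + (2)·(1/5) = 4.
The best pure response is 2 with expected payoff 36/5.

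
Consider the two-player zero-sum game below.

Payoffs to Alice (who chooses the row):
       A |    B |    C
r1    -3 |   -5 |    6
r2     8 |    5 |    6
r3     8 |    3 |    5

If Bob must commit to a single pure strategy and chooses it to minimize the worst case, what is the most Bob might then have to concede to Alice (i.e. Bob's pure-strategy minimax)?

5

The worst case (largest entry) in each column is A: 8, B: 5, C: 6.
The best (smallest) of these is 5.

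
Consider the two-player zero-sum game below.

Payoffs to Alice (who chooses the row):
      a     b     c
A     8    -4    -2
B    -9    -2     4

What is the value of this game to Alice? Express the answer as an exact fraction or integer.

-52/19

Column c is strictly dominated by b for Bob (it gives Alice more in every row).
The remaining 2×2 game on (A, B) × (a, b) has no saddle point. Let Alice play A with probability p; indifference gives 8p − 9(1−p) = −4p − 2(1−p), so p = 7/19.
Similarly Bob's optimal q on a is 2/19, and the value is 8·(2/19) + (-4)·(17/19) = -52/19.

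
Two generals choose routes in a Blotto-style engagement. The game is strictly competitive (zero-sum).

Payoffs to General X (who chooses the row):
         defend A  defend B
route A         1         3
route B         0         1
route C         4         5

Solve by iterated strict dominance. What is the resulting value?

4

Column defend B is strictly dominated by defend A for General Y (1<3, 0<1, 4<5); eliminate defend B.
Row route B is strictly dominated by row route A (1>0); eliminate route B.
Row route A is strictly dominated by row route C (4>1); eliminate route A.
Only (route C, defend A) remains, with payoff 4.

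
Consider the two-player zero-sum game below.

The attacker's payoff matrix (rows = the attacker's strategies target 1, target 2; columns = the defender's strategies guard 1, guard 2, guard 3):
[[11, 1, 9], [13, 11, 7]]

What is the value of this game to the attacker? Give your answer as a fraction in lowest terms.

Column guard 1 is strictly dominated by guard 3 for the defender (it gives the attacker more in every row).
The remaining 2×2 game on (target 1, target 2) × (guard 2, guard 3) has no saddle point. Let the attacker play target 1 with probability p; indifference gives p + 11(1−p) = 9p + 7(1−p), so p = 1/3.
Similarly the defender's optimal q on guard 2 is 1/6, and the value is 1·(1/6) + (9)·(5/6) = 23/3.

23/3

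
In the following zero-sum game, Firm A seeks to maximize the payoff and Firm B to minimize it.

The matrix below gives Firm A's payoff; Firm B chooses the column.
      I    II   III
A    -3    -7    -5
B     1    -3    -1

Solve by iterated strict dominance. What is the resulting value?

Row A is strictly dominated by row B (1>-3, -3>-7, -1>-5); eliminate A.
Column I is strictly dominated by II for Firm B (-3<1); eliminate I.
Column III is strictly dominated by II for Firm B (-3<-1); eliminate III.
Only (B, II) remains, with payoff -3.

-3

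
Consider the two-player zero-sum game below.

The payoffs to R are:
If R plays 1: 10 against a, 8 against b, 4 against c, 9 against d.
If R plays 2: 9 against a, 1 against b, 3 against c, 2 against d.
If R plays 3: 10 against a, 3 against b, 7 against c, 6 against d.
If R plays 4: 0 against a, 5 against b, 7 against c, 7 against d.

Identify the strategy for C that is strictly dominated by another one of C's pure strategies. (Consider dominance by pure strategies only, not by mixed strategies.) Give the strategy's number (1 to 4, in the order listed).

C prefers columns that give R less. Compare d with b: 8 < 9, 1 < 2, 3 < 6, 5 < 7.
So b strictly dominates d for C; d is strictly dominated.

4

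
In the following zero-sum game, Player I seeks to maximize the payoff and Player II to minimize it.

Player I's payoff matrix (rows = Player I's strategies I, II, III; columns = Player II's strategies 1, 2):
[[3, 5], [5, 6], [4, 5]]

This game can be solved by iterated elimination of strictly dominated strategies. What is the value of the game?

Column 2 is strictly dominated by 1 for Player II (3<5, 5<6, 4<5); eliminate 2.
Row I is strictly dominated by row II (5>3); eliminate I.
Row III is strictly dominated by row II (5>4); eliminate III.
Only (II, 1) remains, with payoff 5.

5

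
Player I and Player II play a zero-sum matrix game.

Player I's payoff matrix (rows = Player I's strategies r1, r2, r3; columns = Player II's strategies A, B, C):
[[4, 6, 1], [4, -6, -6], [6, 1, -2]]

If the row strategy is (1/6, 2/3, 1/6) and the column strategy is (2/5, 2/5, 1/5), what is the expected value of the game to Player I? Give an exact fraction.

-7/30

Against (2/5, 2/5, 1/5), each row's expected payoff is r1: 21/5; r2: -2; r3: 12/5.
Taking the (1/6, 2/3, 1/6)-weighted average: (1/6)·(21/5) + (2/3)·(-2) + (1/6)·(12/5) = -7/30.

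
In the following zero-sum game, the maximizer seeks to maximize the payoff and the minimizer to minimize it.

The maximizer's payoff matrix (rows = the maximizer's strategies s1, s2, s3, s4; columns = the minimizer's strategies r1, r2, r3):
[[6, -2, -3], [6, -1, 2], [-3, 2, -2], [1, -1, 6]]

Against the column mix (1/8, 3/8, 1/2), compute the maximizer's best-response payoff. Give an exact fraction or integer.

s1: (6)·(1/8) + (-2)·(3/8) + (-3)·(1/2) = -3/2.
s2: (6)·(1/8) + (-1)·(3/8) + (2)·(1/2) = 11/8.
s3: (-3)·(1/8) + (2)·(3/8) + (-2)·(1/2) = -5/8.
s4: (1)·(1/8) + (-1)·(3/8) + (6)·(1/2) = 11/4.
The best pure response is s4 with expected payoff 11/4.

11/4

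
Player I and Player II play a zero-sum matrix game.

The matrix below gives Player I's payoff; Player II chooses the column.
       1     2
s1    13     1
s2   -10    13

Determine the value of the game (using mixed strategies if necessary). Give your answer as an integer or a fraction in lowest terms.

179/35

Row minima are 1 and -10, so Player I's maximin is 1; column maxima are 13 and 13, so Player II's minimax is 13. These differ, so the equilibrium is in mixed strategies.
Let Player I play s1 with probability p. Player II is indifferent when 13p − 10(1−p) = p + 13(1−p), giving p = 23/35.
Let Player II play 1 with probability q. Player I is indifferent when 13q + (1−q) = −10q + 13(1−q), giving q = 12/35.
The value is 13·(12/35) + (1)·(23/35) = 179/35.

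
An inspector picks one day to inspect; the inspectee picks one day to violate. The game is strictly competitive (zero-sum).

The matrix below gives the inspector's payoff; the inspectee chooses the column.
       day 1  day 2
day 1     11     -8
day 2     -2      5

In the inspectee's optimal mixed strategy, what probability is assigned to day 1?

1/2

Row minima are -8 and -2, so the inspector's maximin is -2; column maxima are 11 and 5, so the inspectee's minimax is 5. These differ, so the equilibrium is in mixed strategies.
Let the inspectee play day 1 with probability q. The inspector is indifferent when 11q − 8(1−q) = −2q + 5(1−q), giving q = 1/2.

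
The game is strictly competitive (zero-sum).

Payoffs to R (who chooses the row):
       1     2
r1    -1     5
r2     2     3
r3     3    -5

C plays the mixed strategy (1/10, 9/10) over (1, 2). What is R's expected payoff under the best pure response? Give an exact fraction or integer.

22/5

r1: (-1)·(1/10) + (5)·(9/10) = 22/5.
r2: (2)·(1/10) + (3)·(9/10) = 29/10.
r3: (3)·(1/10) + (-5)·(9/10) = -21/5.
The best pure response is r1 with expected payoff 22/5.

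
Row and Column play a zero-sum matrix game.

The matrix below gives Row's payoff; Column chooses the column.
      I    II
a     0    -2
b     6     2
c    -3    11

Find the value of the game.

4

Row a is strictly dominated by row b, so Row never plays it.
The remaining 2×2 game on (b, c) × (I, II) has no saddle point. Let Row play b with probability p; indifference gives 6p − 3(1−p) = 2p + 11(1−p), so p = 7/9.
Similarly Column's optimal q on I is 1/2, and the value is 6·(1/2) + (2)·(1/2) = 4.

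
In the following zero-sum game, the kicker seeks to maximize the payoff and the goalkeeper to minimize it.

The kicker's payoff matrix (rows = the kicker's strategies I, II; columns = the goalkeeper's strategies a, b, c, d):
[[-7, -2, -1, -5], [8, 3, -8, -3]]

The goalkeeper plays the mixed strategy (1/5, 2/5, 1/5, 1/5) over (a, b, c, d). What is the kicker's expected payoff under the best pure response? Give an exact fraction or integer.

3/5

I: (-7)·(1/5) + (-2)·(2/5) + (-1)·(1/5) + (-5)·(1/5) = -17/5.
II: (8)·(1/5) + (3)·(2/5) + (-8)·(1/5) + (-3)·(1/5) = 3/5.
The best pure response is II with expected payoff 3/5.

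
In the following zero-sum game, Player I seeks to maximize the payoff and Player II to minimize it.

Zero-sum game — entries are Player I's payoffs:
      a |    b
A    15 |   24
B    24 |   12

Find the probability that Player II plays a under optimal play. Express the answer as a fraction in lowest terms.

Row minima are 15 and 12, so Player I's maximin is 15; column maxima are 24 and 24, so Player II's minimax is 24. These differ, so the equilibrium is in mixed strategies.
Let Player II play a with probability q. Player I is indifferent when 15q + 24(1−q) = 24q + 12(1−q), giving q = 4/7.

4/7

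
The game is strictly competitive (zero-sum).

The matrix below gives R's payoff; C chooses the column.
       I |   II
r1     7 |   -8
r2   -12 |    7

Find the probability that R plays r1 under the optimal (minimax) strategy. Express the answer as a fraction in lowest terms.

19/34

Row minima are -8 and -12, so R's maximin is -8; column maxima are 7 and 7, so C's minimax is 7. These differ, so the equilibrium is in mixed strategies.
Let R play r1 with probability p. C is indifferent when 7p − 12(1−p) = −8p + 7(1−p), giving p = 19/34.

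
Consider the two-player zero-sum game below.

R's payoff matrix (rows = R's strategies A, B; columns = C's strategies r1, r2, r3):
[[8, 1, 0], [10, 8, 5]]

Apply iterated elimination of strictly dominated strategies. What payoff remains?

5

Row A is strictly dominated by row B (10>8, 8>1, 5>0); eliminate A.
Column r2 is strictly dominated by r3 for C (5<8); eliminate r2.
Column r1 is strictly dominated by r3 for C (5<10); eliminate r1.
Only (B, r3) remains, with payoff 5.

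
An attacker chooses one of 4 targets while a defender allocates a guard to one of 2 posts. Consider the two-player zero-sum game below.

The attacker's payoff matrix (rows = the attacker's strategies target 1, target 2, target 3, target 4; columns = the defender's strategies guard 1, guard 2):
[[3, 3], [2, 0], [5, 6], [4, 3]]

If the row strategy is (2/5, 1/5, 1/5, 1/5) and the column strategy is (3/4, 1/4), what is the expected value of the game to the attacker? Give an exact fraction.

33/10

Against (3/4, 1/4), each row's expected payoff is target 1: 3; target 2: 3/2; target 3: 21/4; target 4: 15/4.
Taking the (2/5, 1/5, 1/5, 1/5)-weighted average: (2/5)·(3) + (1/5)·(3/2) + (1/5)·(21/4) + (1/5)·(15/4) = 33/10.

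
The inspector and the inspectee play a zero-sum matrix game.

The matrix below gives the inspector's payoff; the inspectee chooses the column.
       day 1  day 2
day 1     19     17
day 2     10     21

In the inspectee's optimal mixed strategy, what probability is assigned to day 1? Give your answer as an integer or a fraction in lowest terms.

4/13

Row minima are 17 and 10, so the inspector's maximin is 17; column maxima are 19 and 21, so the inspectee's minimax is 19. These differ, so the equilibrium is in mixed strategies.
Let the inspectee play day 1 with probability q. The inspector is indifferent when 19q + 17(1−q) = 10q + 21(1−q), giving q = 4/13.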